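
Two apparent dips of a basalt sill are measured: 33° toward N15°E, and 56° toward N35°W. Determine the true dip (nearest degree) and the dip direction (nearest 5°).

true dip 57°, dip direction 310°

Represent each trace as a vector plunging at its apparent dip toward its trend (east-north-up frame): v₁ = (0.217, 0.810, -0.545), v₂ = (-0.321, 0.458, -0.829).
Cross product v₁ × v₂ gives the pole to the plane: n ∝ (-0.422, 0.355, 0.359).
tan δ = √(n_x²+n_y²)/n_z = 0.551/0.359, so δ = 56.9°.
The horizontal component of n points toward azimuth atan2(n_x, n_y) = 310°, the dip direction.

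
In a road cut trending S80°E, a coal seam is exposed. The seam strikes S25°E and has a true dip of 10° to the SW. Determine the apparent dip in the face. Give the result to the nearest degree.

8°

The strike is S25°E and the section trends S80°E; the acute angle between them is β = 55°.
tan α = tan 10° × sin 55° = 0.1763 × 0.8192 = 0.1444
α = arctan(0.1444) = 8.22°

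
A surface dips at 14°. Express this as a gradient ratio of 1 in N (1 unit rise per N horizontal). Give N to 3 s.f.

1 in 4.01

1 : N means tan θ = 1/N, so N = 1/tan 14° = 1/0.2493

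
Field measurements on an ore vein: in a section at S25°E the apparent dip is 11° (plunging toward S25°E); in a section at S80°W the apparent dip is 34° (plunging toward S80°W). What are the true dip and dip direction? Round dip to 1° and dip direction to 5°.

true dip 38°, dip direction 230°

Each apparent-dip line lies in the plane. As unit vectors (x east, y north, z up), v₁ plunges 11°→S25°E and v₂ plunges 34°→S80°W.
n = v₁ × v₂ = (-0.470, -0.388, 0.786) (taken with n_z > 0).
Dip δ = arctan(|n_h|/n_z) = arctan(0.609/0.786) = 37.8°.
Dip direction = atan2(-0.470, -0.388) = 230° (azimuth of n's horizontal projection).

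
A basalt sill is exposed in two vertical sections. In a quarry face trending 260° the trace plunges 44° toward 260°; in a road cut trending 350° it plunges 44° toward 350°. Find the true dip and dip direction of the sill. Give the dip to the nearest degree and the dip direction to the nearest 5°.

Represent each trace as a vector plunging at its apparent dip toward its trend (east-north-up frame): v₁ = (-0.708, -0.125, -0.695), v₂ = (-0.125, 0.708, -0.695).
Cross product v₁ × v₂ gives the pole to the plane: n ∝ (-0.579, 0.405, 0.517).
Dip δ = arctan(|n_h|/n_z) = arctan(0.707/0.517) = 53.8°.
Dip direction = atan2(-0.579, 0.405) = 305° (azimuth of n's horizontal projection).

true dip 54°, dip direction 305°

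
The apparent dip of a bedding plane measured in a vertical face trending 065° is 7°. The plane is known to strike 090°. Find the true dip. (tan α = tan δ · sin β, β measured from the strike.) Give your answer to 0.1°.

16.2°

β = acute angle between strike 090° and section 065° = 25°.
tan(true dip) = tan 7° / sin 25° = 0.2905
δ = arctan(0.2905) = 16.20°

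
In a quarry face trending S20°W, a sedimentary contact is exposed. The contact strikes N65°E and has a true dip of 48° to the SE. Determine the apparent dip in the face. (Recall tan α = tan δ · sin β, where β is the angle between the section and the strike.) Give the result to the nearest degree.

38°

Angle between strike (N65°E) and section (S20°W): β = 45°.
tan(apparent dip) = tan 48° · sin 45° = 0.7853
apparent dip = arctan 0.7853 = 38.14°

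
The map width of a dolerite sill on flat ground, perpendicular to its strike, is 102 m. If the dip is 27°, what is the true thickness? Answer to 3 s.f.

True thickness t = w · sin(dip) = 102 × sin 27°
t = 102 × 0.4540 = 46.307 m

46.3 m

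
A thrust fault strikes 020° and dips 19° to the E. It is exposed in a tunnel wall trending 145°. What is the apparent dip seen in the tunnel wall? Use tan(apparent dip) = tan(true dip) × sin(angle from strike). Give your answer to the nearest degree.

Angle between strike (020°) and section (145°): β = 55°.
tan α = tan 19° × sin 55° = 0.3443 × 0.8192 = 0.2821
apparent dip = arctan 0.2821 = 15.75°

16°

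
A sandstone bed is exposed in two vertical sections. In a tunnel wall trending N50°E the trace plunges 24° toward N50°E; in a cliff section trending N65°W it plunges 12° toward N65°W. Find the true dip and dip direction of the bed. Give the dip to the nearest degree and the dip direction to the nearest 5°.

true dip 32°, dip direction 005°

The two traces are lines in the plane: v₁ = (sin 50°·cos 24°, cos 50°·cos 24°, −sin 24°), v₂ = (sin 295°·cos 12°, cos 295°·cos 12°, −sin 12°).
n = v₁ × v₂ = (0.046, 0.506, 0.810) (taken with n_z > 0).
tan δ = √(n_x²+n_y²)/n_z = 0.508/0.810, so δ = 32.1°.
Dip direction = azimuth of (n_x, n_y) = atan2(0.046, 0.506) = 5°.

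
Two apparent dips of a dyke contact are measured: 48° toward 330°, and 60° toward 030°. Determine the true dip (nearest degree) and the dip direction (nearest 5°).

true dip 60°, dip direction 020°

The two traces are lines in the plane: v₁ = (sin 330°·cos 48°, cos 330°·cos 48°, −sin 48°), v₂ = (sin 30°·cos 60°, cos 30°·cos 60°, −sin 60°).
Cross product v₁ × v₂ gives the pole to the plane: n ∝ (0.180, 0.476, 0.290).
Dip δ = arctan(|n_h|/n_z) = arctan(0.508/0.290) = 60.3°.
Dip direction = azimuth of (n_x, n_y) = atan2(0.180, 0.476) = 21°.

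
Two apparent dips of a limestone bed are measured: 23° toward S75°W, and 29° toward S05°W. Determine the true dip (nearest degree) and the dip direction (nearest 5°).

The two traces are lines in the plane: v₁ = (sin 255°·cos 23°, cos 255°·cos 23°, −sin 23°), v₂ = (sin 185°·cos 29°, cos 185°·cos 29°, −sin 29°).
n = v₁ × v₂ = (-0.225, -0.401, 0.757) (taken with n_z > 0).
Dip δ = arctan(|n_h|/n_z) = arctan(0.460/0.757) = 31.3°.
Dip direction = azimuth of (n_x, n_y) = atan2(-0.225, -0.401) = 209°.

true dip 31°, dip direction 210°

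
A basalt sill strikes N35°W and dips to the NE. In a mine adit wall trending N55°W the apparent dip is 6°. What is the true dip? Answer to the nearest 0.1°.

The section is 20° from the strike.
tan(true dip) = tan 6° / sin 20° = 0.3073
δ = arctan(0.3073) = 17.08°

17.1°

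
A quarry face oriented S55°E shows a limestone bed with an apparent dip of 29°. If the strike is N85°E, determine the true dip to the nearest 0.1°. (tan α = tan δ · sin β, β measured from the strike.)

40.8°

The section is 40° from the strike.
tan(true dip) = tan 29° / sin 40° = 0.8624
δ = arctan(0.8624) = 40.77°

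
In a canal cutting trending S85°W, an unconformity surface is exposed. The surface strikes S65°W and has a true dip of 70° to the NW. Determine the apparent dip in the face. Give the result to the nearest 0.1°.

43.2°

Angle between strike (S65°W) and section (S85°W): β = 20°.
tan(apparent dip) = tan 70° · sin 20° = 0.9397
apparent dip = arctan 0.9397 = 43.22°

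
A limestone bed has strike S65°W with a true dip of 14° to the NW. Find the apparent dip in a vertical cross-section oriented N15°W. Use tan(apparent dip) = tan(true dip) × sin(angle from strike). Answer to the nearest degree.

The strike is S65°W and the section trends N15°W; the acute angle between them is β = 80°.
tan α = tan 14° × sin 80° = 0.2493 × 0.9848 = 0.2455
apparent dip = arctan 0.2455 = 13.80°

14°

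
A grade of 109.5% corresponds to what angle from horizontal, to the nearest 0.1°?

47.6°

tan θ = 109.5/100 = 1.0950
θ = arctan(1.0950) = 47.60°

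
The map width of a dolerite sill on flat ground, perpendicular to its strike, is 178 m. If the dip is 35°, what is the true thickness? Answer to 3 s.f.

True thickness t = w · sin(dip) = 178 × sin 35°
t = 178 × 0.5736 = 102.097 m

102 m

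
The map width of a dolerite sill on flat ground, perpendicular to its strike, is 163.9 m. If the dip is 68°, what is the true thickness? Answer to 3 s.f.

152 m

True thickness t = w · sin(dip) = 163.9 × sin 68°
t = 163.9 × 0.9272 = 151.965 m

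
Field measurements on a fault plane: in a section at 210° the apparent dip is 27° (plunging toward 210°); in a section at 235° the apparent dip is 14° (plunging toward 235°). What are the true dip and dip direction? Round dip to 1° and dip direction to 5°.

The two traces are lines in the plane: v₁ = (sin 210°·cos 27°, cos 210°·cos 27°, −sin 27°), v₂ = (sin 235°·cos 14°, cos 235°·cos 14°, −sin 14°).
Cross product v₁ × v₂ gives the pole to the plane: n ∝ (0.066, -0.253, 0.365).
tan δ = √(n_x²+n_y²)/n_z = 0.262/0.365, so δ = 35.6°.
The horizontal component of n points toward azimuth atan2(n_x, n_y) = 165°, the dip direction.

true dip 36°, dip direction 165°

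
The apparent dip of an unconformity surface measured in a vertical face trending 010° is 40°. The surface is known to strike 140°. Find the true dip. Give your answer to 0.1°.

47.6°

β = acute angle between strike 140° and section 010° = 50°.
tan δ = tan α / sin β = tan 40° / sin 50° = 0.8391 / 0.7660 = 1.0954
δ = arctan(1.0954) = 47.61°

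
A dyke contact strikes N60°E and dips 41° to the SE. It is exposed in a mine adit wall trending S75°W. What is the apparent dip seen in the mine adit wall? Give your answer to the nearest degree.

13°

Angle between strike (N60°E) and section (S75°W): β = 15°.
tan(apparent dip) = tan 41° · sin 15° = 0.2250
apparent dip = arctan 0.2250 = 12.68°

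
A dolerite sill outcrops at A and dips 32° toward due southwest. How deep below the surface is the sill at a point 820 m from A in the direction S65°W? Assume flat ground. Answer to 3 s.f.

481 m

The hole lies 20° from the dip direction, so the down-dip offset is 820 × cos 20° = 770.55 m.
Depth = down-dip offset × tan(dip) = 770.55 × tan 32° = 770.55 × 0.6249
Depth = 481.49 m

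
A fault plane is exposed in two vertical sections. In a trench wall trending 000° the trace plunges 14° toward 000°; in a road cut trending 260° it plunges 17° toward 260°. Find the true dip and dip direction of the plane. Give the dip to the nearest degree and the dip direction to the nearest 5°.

The two traces are lines in the plane: v₁ = (sin 0°·cos 14°, cos 0°·cos 14°, −sin 14°), v₂ = (sin 260°·cos 17°, cos 260°·cos 17°, −sin 17°).
Cross product v₁ × v₂ gives the pole to the plane: n ∝ (-0.324, 0.228, 0.914).
Dip δ = arctan(|n_h|/n_z) = arctan(0.396/0.914) = 23.4°.
Dip direction = azimuth of (n_x, n_y) = atan2(-0.324, 0.228) = 305°.

true dip 23°, dip direction 305°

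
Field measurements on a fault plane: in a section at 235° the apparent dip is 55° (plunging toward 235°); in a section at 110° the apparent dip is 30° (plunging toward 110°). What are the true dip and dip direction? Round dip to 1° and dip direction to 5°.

Each apparent-dip line lies in the plane. As unit vectors (x east, y north, z up), v₁ plunges 55°→235° and v₂ plunges 30°→110°.
The plane normal is n = v₁ × v₂ ∝ (-0.078, -0.902, 0.407).
Dip δ = arctan(|n_h|/n_z) = arctan(0.905/0.407) = 65.8°.
Dip direction = azimuth of (n_x, n_y) = atan2(-0.078, -0.902) = 185°.

true dip 66°, dip direction 185°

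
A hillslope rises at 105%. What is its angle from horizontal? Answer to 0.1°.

46.4°

tan θ = 105/100 = 1.0500
θ = arctan(1.0500) = 46.40°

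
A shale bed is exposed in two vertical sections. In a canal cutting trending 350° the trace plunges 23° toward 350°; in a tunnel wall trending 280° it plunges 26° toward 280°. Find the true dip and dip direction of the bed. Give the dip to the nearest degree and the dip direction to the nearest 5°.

Each apparent-dip line lies in the plane. As unit vectors (x east, y north, z up), v₁ plunges 23°→350° and v₂ plunges 26°→280°.
The plane normal is n = v₁ × v₂ ∝ (-0.336, 0.276, 0.777).
True dip = arccos(n_z / |n|) = arccos(0.8727) = 29.2°.
The horizontal component of n points toward azimuth atan2(n_x, n_y) = 309°, the dip direction.

true dip 29°, dip direction 310°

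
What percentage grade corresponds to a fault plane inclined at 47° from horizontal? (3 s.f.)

grade % = 100 × tan 47° = 100 × 1.0724

107%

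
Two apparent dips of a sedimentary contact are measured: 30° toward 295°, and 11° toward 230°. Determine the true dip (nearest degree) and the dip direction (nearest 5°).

true dip 30°, dip direction 300°

Each apparent-dip line lies in the plane. As unit vectors (x east, y north, z up), v₁ plunges 30°→295° and v₂ plunges 11°→230°.
Cross product v₁ × v₂ gives the pole to the plane: n ∝ (-0.385, 0.226, 0.770).
True dip = arccos(n_z / |n|) = arccos(0.8651) = 30.1°.
Dip direction = azimuth of (n_x, n_y) = atan2(-0.385, 0.226) = 300°.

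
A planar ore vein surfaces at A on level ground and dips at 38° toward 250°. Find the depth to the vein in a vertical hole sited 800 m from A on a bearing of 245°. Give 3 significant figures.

The hole lies 5° from the dip direction, so the down-dip offset is 800 × cos 5° = 796.96 m.
Depth = down-dip offset × tan(dip) = 796.96 × tan 38° = 796.96 × 0.7813
Depth = 622.65 m

623 m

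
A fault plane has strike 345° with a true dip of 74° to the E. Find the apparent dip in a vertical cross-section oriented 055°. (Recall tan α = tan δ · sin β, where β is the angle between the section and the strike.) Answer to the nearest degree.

73°

The strike is 345° and the section trends 055°; the acute angle between them is β = 70°.
tan(apparent dip) = tan 74° · sin 70° = 3.2771
α = arctan(3.2771) = 73.03°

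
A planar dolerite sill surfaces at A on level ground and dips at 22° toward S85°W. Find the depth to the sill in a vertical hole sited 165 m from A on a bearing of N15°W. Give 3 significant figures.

The hole lies 80° from the dip direction, so the down-dip offset is 165 × cos 80° = 28.65 m.
Depth = down-dip offset × tan(dip) = 28.65 × tan 22° = 28.65 × 0.4040
Depth = 11.58 m

11.6 m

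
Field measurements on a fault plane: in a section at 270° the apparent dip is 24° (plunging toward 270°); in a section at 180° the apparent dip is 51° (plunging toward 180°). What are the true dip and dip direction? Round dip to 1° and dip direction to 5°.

true dip 53°, dip direction 200°

Each apparent-dip line lies in the plane. As unit vectors (x east, y north, z up), v₁ plunges 24°→270° and v₂ plunges 51°→180°.
Cross product v₁ × v₂ gives the pole to the plane: n ∝ (-0.256, -0.710, 0.575).
Dip δ = arctan(|n_h|/n_z) = arctan(0.755/0.575) = 52.7°.
The horizontal component of n points toward azimuth atan2(n_x, n_y) = 200°, the dip direction.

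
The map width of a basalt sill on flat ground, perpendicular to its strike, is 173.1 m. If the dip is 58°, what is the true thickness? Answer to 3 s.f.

147 m

True thickness t = w · sin(dip) = 173.1 × sin 58°
t = 173.1 × 0.8480 = 146.797 m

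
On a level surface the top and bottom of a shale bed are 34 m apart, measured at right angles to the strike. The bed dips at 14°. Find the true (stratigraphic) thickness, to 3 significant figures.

True thickness t = w · sin(dip) = 34 × sin 14°
t = 34 × 0.2419 = 8.225 m

8.23 m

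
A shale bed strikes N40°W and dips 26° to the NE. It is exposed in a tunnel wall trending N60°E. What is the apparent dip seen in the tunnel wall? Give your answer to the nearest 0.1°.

25.7°

The section lies 80° from the strike.
tan α = tan 26° × sin 80° = 0.4877 × 0.9848 = 0.4803
α = arctan(0.4803) = 25.66°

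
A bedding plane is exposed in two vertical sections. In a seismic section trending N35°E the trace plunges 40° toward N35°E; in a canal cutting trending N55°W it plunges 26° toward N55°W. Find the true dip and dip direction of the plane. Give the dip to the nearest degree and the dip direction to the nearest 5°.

Represent each trace as a vector plunging at its apparent dip toward its trend (east-north-up frame): v₁ = (0.439, 0.628, -0.643), v₂ = (-0.736, 0.516, -0.438).
The plane normal is n = v₁ × v₂ ∝ (0.056, 0.666, 0.689).
True dip = arccos(n_z / |n|) = arccos(0.7176) = 44.1°.
The horizontal component of n points toward azimuth atan2(n_x, n_y) = 5°, the dip direction.

true dip 44°, dip direction 005°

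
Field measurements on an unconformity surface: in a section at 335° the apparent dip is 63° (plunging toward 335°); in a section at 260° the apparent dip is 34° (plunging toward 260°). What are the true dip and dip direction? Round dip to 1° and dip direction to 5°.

The two traces are lines in the plane: v₁ = (sin 335°·cos 63°, cos 335°·cos 63°, −sin 63°), v₂ = (sin 260°·cos 34°, cos 260°·cos 34°, −sin 34°).
The plane normal is n = v₁ × v₂ ∝ (-0.358, 0.620, 0.364).
Dip δ = arctan(|n_h|/n_z) = arctan(0.716/0.364) = 63.1°.
Dip direction = azimuth of (n_x, n_y) = atan2(-0.358, 0.620) = 330°.

true dip 63°, dip direction 330°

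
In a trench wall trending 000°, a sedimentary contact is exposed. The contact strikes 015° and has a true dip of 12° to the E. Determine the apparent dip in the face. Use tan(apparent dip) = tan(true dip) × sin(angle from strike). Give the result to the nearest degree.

Angle between strike (015°) and section (000°): β = 15°.
tan(apparent dip) = tan 12° · sin 15° = 0.0550
α = arctan(0.0550) = 3.15°

3°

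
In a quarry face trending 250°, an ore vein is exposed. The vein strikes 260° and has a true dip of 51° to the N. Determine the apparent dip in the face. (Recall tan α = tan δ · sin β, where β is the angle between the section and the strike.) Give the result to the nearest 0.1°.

Angle between strike (260°) and section (250°): β = 10°.
tan(apparent dip) = tan 51° · sin 10° = 0.2144
α = arctan(0.2144) = 12.10°

12.1°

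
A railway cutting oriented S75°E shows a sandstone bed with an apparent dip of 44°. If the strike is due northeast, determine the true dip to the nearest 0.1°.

The section is 60° from the strike.
tan δ = tan α / sin β = tan 44° / sin 60° = 0.9657 / 0.8660 = 1.1151
δ = arctan(1.1151) = 48.11°

48.1°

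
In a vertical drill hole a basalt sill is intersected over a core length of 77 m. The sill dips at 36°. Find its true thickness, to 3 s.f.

62.3 m

True thickness t = h · cos(dip) = 77 × cos 36°
t = 77 × 0.8090 = 62.294 m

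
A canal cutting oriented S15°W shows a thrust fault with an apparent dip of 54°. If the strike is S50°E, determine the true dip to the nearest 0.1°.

β = acute angle between strike S50°E and section S15°W = 65°.
tan δ = tan α / sin β = tan 54° / sin 65° = 1.3764 / 0.9063 = 1.5187
true dip = arctan 1.5187 = 56.64°

56.6°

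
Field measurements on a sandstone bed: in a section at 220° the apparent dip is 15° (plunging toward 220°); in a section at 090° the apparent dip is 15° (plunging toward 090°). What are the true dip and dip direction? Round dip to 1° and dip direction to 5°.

Each apparent-dip line lies in the plane. As unit vectors (x east, y north, z up), v₁ plunges 15°→220° and v₂ plunges 15°→090°.
The plane normal is n = v₁ × v₂ ∝ (0.192, -0.411, 0.715).
tan δ = √(n_x²+n_y²)/n_z = 0.453/0.715, so δ = 32.4°.
Dip direction = azimuth of (n_x, n_y) = atan2(0.192, -0.411) = 155°.

true dip 32°, dip direction 155°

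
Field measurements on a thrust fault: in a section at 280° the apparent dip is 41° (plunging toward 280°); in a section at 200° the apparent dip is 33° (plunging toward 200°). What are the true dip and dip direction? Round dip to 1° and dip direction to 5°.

true dip 45°, dip direction 250°

Represent each trace as a vector plunging at its apparent dip toward its trend (east-north-up frame): v₁ = (-0.743, 0.131, -0.656), v₂ = (-0.287, -0.788, -0.545).
Cross product v₁ × v₂ gives the pole to the plane: n ∝ (-0.588, -0.217, 0.623).
Dip δ = arctan(|n_h|/n_z) = arctan(0.627/0.623) = 45.2°.
Dip direction = azimuth of (n_x, n_y) = atan2(-0.588, -0.217) = 250°.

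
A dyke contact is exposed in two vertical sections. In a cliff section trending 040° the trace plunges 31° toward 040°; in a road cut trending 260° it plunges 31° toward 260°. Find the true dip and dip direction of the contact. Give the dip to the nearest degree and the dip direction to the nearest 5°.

true dip 60°, dip direction 330°

Represent each trace as a vector plunging at its apparent dip toward its trend (east-north-up frame): v₁ = (0.551, 0.657, -0.515), v₂ = (-0.844, -0.149, -0.515).
n = v₁ × v₂ = (-0.415, 0.719, 0.472) (taken with n_z > 0).
True dip = arccos(n_z / |n|) = arccos(0.4947) = 60.4°.
Dip direction = azimuth of (n_x, n_y) = atan2(-0.415, 0.719) = 330°.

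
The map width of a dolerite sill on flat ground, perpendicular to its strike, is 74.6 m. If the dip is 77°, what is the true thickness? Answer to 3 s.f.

True thickness t = w · sin(dip) = 74.6 × sin 77°
t = 74.6 × 0.9744 = 72.688 m

72.7 m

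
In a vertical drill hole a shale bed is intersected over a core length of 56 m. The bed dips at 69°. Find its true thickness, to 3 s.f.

20.1 m

True thickness t = h · cos(dip) = 56 × cos 69°
t = 56 × 0.3584 = 20.069 m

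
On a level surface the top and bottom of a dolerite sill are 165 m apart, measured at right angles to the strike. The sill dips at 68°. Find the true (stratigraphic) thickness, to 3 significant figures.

True thickness t = w · sin(dip) = 165 × sin 68°
t = 165 × 0.9272 = 152.985 m

153 m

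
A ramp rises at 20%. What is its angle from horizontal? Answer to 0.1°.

tan θ = 20/100 = 0.2000
θ = arctan(0.2000) = 11.31°

11.3°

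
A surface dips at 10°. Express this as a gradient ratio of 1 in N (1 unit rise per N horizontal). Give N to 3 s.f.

1 : N means tan θ = 1/N, so N = 1/tan 10° = 1/0.1763

1 in 5.67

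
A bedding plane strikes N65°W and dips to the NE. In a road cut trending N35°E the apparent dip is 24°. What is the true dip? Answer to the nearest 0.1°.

β = acute angle between strike N65°W and section N35°E = 80°.
tan δ = tan α / sin β = tan 24° / sin 80° = 0.4452 / 0.9848 = 0.4521
δ = arctan(0.4521) = 24.33°

24.3°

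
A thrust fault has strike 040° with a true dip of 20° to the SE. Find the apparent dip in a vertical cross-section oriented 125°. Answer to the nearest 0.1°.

19.9°

Angle between strike (040°) and section (125°): β = 85°.
tan(apparent dip) = tan 20° · sin 85° = 0.3626
α = arctan(0.3626) = 19.93°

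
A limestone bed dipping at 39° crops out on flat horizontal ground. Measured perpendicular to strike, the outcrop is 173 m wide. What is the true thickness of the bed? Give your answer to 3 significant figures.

True thickness t = w · sin(dip) = 173 × sin 39°
t = 173 × 0.6293 = 108.872 m

109 m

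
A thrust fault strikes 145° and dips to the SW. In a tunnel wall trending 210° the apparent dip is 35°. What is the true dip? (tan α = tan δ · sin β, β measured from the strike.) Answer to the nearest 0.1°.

37.7°

β = acute angle between strike 145° and section 210° = 65°.
tan δ = tan α / sin β = tan 35° / sin 65° = 0.7002 / 0.9063 = 0.7726
δ = arctan(0.7726) = 37.69°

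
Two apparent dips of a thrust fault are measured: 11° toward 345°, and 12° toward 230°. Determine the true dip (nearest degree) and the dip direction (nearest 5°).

true dip 21°, dip direction 285°

Represent each trace as a vector plunging at its apparent dip toward its trend (east-north-up frame): v₁ = (-0.254, 0.948, -0.191), v₂ = (-0.749, -0.629, -0.208).
Cross product v₁ × v₂ gives the pole to the plane: n ∝ (-0.317, 0.090, 0.870).
True dip = arccos(n_z / |n|) = arccos(0.9351) = 20.7°.
The horizontal component of n points toward azimuth atan2(n_x, n_y) = 286°, the dip direction.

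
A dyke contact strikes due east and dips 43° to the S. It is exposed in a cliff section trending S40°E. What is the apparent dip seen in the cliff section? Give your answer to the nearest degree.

36°

The strike is due east and the section trends S40°E; the acute angle between them is β = 50°.
tan α = tan 43° × sin 50° = 0.9325 × 0.7660 = 0.7143
apparent dip = arctan 0.7143 = 35.54°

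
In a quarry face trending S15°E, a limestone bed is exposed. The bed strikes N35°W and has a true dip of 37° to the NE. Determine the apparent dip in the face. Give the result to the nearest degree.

14°

Angle between strike (N35°W) and section (S15°E): β = 20°.
tan α = tan 37° × sin 20° = 0.7536 × 0.3420 = 0.2577
α = arctan(0.2577) = 14.45°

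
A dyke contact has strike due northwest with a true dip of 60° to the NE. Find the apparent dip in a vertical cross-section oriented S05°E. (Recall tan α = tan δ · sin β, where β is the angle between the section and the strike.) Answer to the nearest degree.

The strike is due northwest and the section trends S05°E; the acute angle between them is β = 40°.
tan α = tan 60° × sin 40° = 1.7321 × 0.6428 = 1.1133
α = arctan(1.1133) = 48.07°

48°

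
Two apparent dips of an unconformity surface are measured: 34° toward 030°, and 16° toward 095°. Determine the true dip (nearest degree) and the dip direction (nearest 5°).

Each apparent-dip line lies in the plane. As unit vectors (x east, y north, z up), v₁ plunges 34°→030° and v₂ plunges 16°→095°.
The plane normal is n = v₁ × v₂ ∝ (0.245, 0.421, 0.722).
Dip δ = arctan(|n_h|/n_z) = arctan(0.487/0.722) = 34.0°.
The horizontal component of n points toward azimuth atan2(n_x, n_y) = 30°, the dip direction.

true dip 34°, dip direction 030°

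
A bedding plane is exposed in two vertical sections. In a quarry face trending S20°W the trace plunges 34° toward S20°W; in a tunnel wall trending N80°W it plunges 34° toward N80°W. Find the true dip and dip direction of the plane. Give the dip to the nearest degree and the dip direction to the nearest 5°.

true dip 41°, dip direction 240°

Each apparent-dip line lies in the plane. As unit vectors (x east, y north, z up), v₁ plunges 34°→S20°W and v₂ plunges 34°→N80°W.
The plane normal is n = v₁ × v₂ ∝ (-0.516, -0.298, 0.677).
Dip δ = arctan(|n_h|/n_z) = arctan(0.596/0.677) = 41.4°.
Dip direction = azimuth of (n_x, n_y) = atan2(-0.516, -0.298) = 240°.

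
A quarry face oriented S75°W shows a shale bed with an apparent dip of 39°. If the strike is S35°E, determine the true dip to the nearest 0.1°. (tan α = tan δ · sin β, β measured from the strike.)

The section is 70° from the strike.
tan(true dip) = tan 39° / sin 70° = 0.8618
true dip = arctan 0.8618 = 40.75°

40.8°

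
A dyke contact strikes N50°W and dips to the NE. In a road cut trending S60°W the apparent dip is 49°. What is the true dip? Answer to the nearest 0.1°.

The section is 70° from the strike.
tan δ = tan α / sin β = tan 49° / sin 70° = 1.1504 / 0.9397 = 1.2242
δ = arctan(1.2242) = 50.76°

50.8°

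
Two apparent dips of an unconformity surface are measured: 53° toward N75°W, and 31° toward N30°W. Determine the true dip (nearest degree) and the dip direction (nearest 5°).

Represent each trace as a vector plunging at its apparent dip toward its trend (east-north-up frame): v₁ = (-0.581, 0.156, -0.799), v₂ = (-0.429, 0.742, -0.515).
Cross product v₁ × v₂ gives the pole to the plane: n ∝ (-0.513, -0.043, 0.365).
Dip δ = arctan(|n_h|/n_z) = arctan(0.514/0.365) = 54.7°.
Dip direction = azimuth of (n_x, n_y) = atan2(-0.513, -0.043) = 265°.

true dip 55°, dip direction 265°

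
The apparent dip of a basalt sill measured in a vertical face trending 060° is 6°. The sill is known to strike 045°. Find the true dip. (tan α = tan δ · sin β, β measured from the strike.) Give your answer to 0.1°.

22.1°

β = acute angle between strike 045° and section 060° = 15°.
tan δ = tan α / sin β = tan 6° / sin 15° = 0.1051 / 0.2588 = 0.4061
δ = arctan(0.4061) = 22.10°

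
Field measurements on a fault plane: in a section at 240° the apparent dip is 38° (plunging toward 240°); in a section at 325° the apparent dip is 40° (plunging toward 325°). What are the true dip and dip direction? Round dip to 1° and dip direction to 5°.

Represent each trace as a vector plunging at its apparent dip toward its trend (east-north-up frame): v₁ = (-0.682, -0.394, -0.616), v₂ = (-0.439, 0.628, -0.643).
The plane normal is n = v₁ × v₂ ∝ (-0.640, 0.168, 0.601).
True dip = arccos(n_z / |n|) = arccos(0.6728) = 47.7°.
Dip direction = atan2(-0.640, 0.168) = 285° (azimuth of n's horizontal projection).

true dip 48°, dip direction 285°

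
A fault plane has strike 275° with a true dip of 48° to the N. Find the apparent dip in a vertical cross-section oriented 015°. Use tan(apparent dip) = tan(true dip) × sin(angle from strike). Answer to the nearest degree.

48°

The strike is 275° and the section trends 015°; the acute angle between them is β = 80°.
tan(apparent dip) = tan 48° · sin 80° = 1.0937
α = arctan(1.0937) = 47.56°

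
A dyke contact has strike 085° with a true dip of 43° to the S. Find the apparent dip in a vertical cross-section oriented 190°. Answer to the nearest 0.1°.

The strike is 085° and the section trends 190°; the acute angle between them is β = 75°.
tan α = tan 43° × sin 75° = 0.9325 × 0.9659 = 0.9007
α = arctan(0.9007) = 42.01°

42.0°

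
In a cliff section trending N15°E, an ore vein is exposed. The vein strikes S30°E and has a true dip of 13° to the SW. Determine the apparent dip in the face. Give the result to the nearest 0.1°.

9.3°

The section lies 45° from the strike.
tan α = tan 13° × sin 45° = 0.2309 × 0.7071 = 0.1632
apparent dip = arctan 0.1632 = 9.27°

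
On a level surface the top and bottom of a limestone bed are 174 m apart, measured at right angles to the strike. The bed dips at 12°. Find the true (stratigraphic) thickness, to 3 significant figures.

36.2 m

True thickness t = w · sin(dip) = 174 × sin 12°
t = 174 × 0.2079 = 36.177 m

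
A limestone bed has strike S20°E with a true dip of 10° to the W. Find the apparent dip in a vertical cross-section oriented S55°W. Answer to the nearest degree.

10°

Angle between strike (S20°E) and section (S55°W): β = 75°.
tan(apparent dip) = tan 10° · sin 75° = 0.1703
apparent dip = arctan 0.1703 = 9.67°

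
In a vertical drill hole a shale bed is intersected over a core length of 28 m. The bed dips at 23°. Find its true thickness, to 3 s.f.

True thickness t = h · cos(dip) = 28 × cos 23°
t = 28 × 0.9205 = 25.774 m

25.8 m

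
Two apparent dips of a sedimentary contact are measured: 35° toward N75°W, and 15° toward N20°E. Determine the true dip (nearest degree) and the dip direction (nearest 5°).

true dip 38°, dip direction 310°

Represent each trace as a vector plunging at its apparent dip toward its trend (east-north-up frame): v₁ = (-0.791, 0.212, -0.574), v₂ = (0.330, 0.908, -0.259).
Cross product v₁ × v₂ gives the pole to the plane: n ∝ (-0.466, 0.394, 0.788).
Dip δ = arctan(|n_h|/n_z) = arctan(0.610/0.788) = 37.7°.
Dip direction = azimuth of (n_x, n_y) = atan2(-0.466, 0.394) = 310°.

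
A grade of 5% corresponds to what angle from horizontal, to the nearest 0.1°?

tan θ = 5/100 = 0.0500
θ = arctan(0.0500) = 2.86°

2.9°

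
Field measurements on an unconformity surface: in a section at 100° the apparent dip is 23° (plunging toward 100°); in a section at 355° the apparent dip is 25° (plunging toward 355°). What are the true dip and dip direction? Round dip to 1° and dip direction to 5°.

true dip 36°, dip direction 045°

The two traces are lines in the plane: v₁ = (sin 100°·cos 23°, cos 100°·cos 23°, −sin 23°), v₂ = (sin 355°·cos 25°, cos 355°·cos 25°, −sin 25°).
The plane normal is n = v₁ × v₂ ∝ (0.420, 0.414, 0.806).
tan δ = √(n_x²+n_y²)/n_z = 0.590/0.806, so δ = 36.2°.
Dip direction = atan2(0.420, 0.414) = 45° (azimuth of n's horizontal projection).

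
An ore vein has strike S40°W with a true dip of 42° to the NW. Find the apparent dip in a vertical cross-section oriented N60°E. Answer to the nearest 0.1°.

17.1°

The section lies 20° from the strike.
tan(apparent dip) = tan 42° · sin 20° = 0.3080
α = arctan(0.3080) = 17.12°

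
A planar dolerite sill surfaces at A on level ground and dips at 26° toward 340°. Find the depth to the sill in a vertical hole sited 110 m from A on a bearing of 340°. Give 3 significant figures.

53.7 m

The hole is directly down-dip from the outcrop, so the down-dip offset is 110 m.
Depth = down-dip offset × tan(dip) = 110.00 × tan 26° = 110.00 × 0.4877
Depth = 53.65 m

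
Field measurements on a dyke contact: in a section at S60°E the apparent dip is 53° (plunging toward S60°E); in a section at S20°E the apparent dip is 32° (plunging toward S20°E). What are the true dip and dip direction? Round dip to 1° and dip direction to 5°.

Each apparent-dip line lies in the plane. As unit vectors (x east, y north, z up), v₁ plunges 53°→S60°E and v₂ plunges 32°→S20°E.
n = v₁ × v₂ = (0.477, -0.045, 0.328) (taken with n_z > 0).
Dip δ = arctan(|n_h|/n_z) = arctan(0.479/0.328) = 55.6°.
Dip direction = atan2(0.477, -0.045) = 95° (azimuth of n's horizontal projection).

true dip 56°, dip direction 095°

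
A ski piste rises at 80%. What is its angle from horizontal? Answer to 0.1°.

tan θ = 80/100 = 0.8000
θ = arctan(0.8000) = 38.66°

38.7°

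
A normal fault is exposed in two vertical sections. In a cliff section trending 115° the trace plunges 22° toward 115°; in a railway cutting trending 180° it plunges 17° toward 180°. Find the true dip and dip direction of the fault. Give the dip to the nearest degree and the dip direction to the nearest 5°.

Represent each trace as a vector plunging at its apparent dip toward its trend (east-north-up frame): v₁ = (0.840, -0.392, -0.375), v₂ = (0.000, -0.956, -0.292).
Cross product v₁ × v₂ gives the pole to the plane: n ∝ (0.244, -0.246, 0.804).
Dip δ = arctan(|n_h|/n_z) = arctan(0.346/0.804) = 23.3°.
Dip direction = atan2(0.244, -0.246) = 135° (azimuth of n's horizontal projection).

true dip 23°, dip direction 135°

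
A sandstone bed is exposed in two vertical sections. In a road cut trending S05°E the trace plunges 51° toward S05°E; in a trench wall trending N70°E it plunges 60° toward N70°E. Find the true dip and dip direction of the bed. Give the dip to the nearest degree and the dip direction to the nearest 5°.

Represent each trace as a vector plunging at its apparent dip toward its trend (east-north-up frame): v₁ = (0.055, -0.627, -0.777), v₂ = (0.470, 0.171, -0.866).
n = v₁ × v₂ = (0.676, -0.318, 0.304) (taken with n_z > 0).
True dip = arccos(n_z / |n|) = arccos(0.3770) = 67.9°.
Dip direction = azimuth of (n_x, n_y) = atan2(0.676, -0.318) = 115°.

true dip 68°, dip direction 115°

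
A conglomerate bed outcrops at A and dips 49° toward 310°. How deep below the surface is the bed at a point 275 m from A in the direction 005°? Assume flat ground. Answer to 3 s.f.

The hole lies 55° from the dip direction, so the down-dip offset is 275 × cos 55° = 157.73 m.
Depth = down-dip offset × tan(dip) = 157.73 × tan 49° = 157.73 × 1.1504
Depth = 181.45 m

181 m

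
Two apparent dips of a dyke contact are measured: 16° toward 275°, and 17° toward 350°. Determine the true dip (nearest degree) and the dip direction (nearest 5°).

true dip 20°, dip direction 315°

The two traces are lines in the plane: v₁ = (sin 275°·cos 16°, cos 275°·cos 16°, −sin 16°), v₂ = (sin 350°·cos 17°, cos 350°·cos 17°, −sin 17°).
The plane normal is n = v₁ × v₂ ∝ (-0.235, 0.234, 0.888).
Dip δ = arctan(|n_h|/n_z) = arctan(0.332/0.888) = 20.5°.
Dip direction = atan2(-0.235, 0.234) = 315° (azimuth of n's horizontal projection).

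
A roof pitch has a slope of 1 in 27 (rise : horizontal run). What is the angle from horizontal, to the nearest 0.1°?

tan θ = 1/27 = 0.0370
θ = arctan(0.0370) = 2.12°

2.1°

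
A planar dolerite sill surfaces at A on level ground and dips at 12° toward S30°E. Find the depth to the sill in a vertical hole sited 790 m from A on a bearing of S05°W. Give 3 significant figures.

138 m

The hole lies 35° from the dip direction, so the down-dip offset is 790 × cos 35° = 647.13 m.
Depth = down-dip offset × tan(dip) = 647.13 × tan 12° = 647.13 × 0.2126
Depth = 137.55 m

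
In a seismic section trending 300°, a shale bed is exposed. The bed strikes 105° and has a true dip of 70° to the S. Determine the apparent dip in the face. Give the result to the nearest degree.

The section lies 15° from the strike.
tan(apparent dip) = tan 70° · sin 15° = 0.7111
α = arctan(0.7111) = 35.42°

35°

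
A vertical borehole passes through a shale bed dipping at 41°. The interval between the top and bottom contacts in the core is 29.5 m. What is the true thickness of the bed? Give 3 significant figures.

True thickness t = h · cos(dip) = 29.5 × cos 41°
t = 29.5 × 0.7547 = 22.264 m

22.3 m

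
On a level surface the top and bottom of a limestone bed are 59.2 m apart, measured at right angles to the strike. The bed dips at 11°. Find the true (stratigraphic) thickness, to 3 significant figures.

11.3 m

True thickness t = w · sin(dip) = 59.2 × sin 11°
t = 59.2 × 0.1908 = 11.296 m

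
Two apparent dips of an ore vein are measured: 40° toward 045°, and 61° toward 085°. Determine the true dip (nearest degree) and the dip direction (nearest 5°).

true dip 63°, dip direction 110°

Each apparent-dip line lies in the plane. As unit vectors (x east, y north, z up), v₁ plunges 40°→045° and v₂ plunges 61°→085°.
The plane normal is n = v₁ × v₂ ∝ (0.447, -0.163, 0.239).
Dip δ = arctan(|n_h|/n_z) = arctan(0.476/0.239) = 63.3°.
Dip direction = azimuth of (n_x, n_y) = atan2(0.447, -0.163) = 110°.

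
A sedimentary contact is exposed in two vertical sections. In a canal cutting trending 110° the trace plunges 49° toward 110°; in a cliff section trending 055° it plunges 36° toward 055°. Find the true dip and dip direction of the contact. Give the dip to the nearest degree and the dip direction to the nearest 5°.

true dip 49°, dip direction 105°

The two traces are lines in the plane: v₁ = (sin 110°·cos 49°, cos 110°·cos 49°, −sin 49°), v₂ = (sin 55°·cos 36°, cos 55°·cos 36°, −sin 36°).
Cross product v₁ × v₂ gives the pole to the plane: n ∝ (0.482, -0.138, 0.435).
tan δ = √(n_x²+n_y²)/n_z = 0.501/0.435, so δ = 49.1°.
Dip direction = azimuth of (n_x, n_y) = atan2(0.482, -0.138) = 106°.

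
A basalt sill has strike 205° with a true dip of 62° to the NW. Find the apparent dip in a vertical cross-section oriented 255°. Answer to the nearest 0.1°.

55.2°

The strike is 205° and the section trends 255°; the acute angle between them is β = 50°.
tan α = tan 62° × sin 50° = 1.8807 × 0.7660 = 1.4407
apparent dip = arctan 1.4407 = 55.24°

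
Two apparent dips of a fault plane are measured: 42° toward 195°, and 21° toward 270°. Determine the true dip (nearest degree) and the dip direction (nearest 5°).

Each apparent-dip line lies in the plane. As unit vectors (x east, y north, z up), v₁ plunges 42°→195° and v₂ plunges 21°→270°.
n = v₁ × v₂ = (-0.257, -0.556, 0.670) (taken with n_z > 0).
True dip = arccos(n_z / |n|) = arccos(0.7382) = 42.4°.
The horizontal component of n points toward azimuth atan2(n_x, n_y) = 205°, the dip direction.

true dip 42°, dip direction 205°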